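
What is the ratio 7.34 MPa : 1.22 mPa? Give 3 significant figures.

(7.34 × 10⁶) / (1.22 × 10⁻³) = 6.016 × 10⁹

6020000000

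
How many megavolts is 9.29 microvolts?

0.00000000000929 megavolts

micro = 10^-6, mega = 10^6; factor is 10^-12.
9.29 × 10^-12 = 0.00000000000929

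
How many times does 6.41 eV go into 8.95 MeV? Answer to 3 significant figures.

1400000

(8.95e6) / (6.41) = 1.396e6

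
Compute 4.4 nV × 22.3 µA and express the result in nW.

4.4 × 10^-9 × 22.3 × 10^-6 = 98.12 × 10^-15 W

0.00009812 nW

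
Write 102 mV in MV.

milli = 10^-3, mega = 10^6; factor is 10^-9.
102 × 10^-9 = 0.000000102

0.000000102 MV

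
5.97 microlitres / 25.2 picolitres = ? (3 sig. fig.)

(5.97e-6) / (25.2e-12) = 0.2369e6

237000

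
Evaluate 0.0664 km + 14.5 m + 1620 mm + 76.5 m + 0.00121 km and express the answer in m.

In m:
  0.0664 km = 0.0664 × 10^3 m = 66.4
  14.5 m → 14.5
  1620 mm = 1620 × 10^-3 m = 1.62
  76.5 m → 76.5
  0.00121 km = 0.00121 × 10^3 m = 1.21
Sum: 66.4 + 14.5 + 1.62 + 76.5 + 1.21 = 160.23

160.23 m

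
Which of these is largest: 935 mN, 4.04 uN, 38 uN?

935 mN = 0.935 N
4.04 uN = 0.00000404 N
38 uN = 0.000038 N

935 mN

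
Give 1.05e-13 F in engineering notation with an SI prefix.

= 105e-15 F; 1e-15 is femto.

105 fF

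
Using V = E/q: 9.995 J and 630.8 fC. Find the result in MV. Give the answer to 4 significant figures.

(9.995) / (630.8 × 10^-15) = 0.015845 × 10^15 V

15840000 MV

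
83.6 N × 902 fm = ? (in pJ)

83.6 × 902 × 10^-15 = 75407.2 × 10^-15 J

75.4072 pJ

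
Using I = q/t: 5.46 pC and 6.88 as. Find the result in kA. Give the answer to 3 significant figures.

794 kA

(5.46e-12) / (6.88e-18) = 0.7936e6 A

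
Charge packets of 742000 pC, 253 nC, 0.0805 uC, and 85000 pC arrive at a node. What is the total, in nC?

In nC:
  742000 pC = 742000e-3 nC = 742
  253 nC → 253
  0.0805 uC = 0.0805e3 nC = 80.5
  85000 pC = 85000e-3 nC = 85
Sum: 742 + 253 + 80.5 + 85 = 1160.5

1160.5 nC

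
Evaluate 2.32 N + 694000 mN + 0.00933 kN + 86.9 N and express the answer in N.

In N:
  2.32 N → 2.32
  694000 mN = 694000e-3 N = 694
  0.00933 kN = 0.00933e3 N = 9.33
  86.9 N → 86.9
Sum: 2.32 + 694 + 9.33 + 86.9 = 792.55

792.55 N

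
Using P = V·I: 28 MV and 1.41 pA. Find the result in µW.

28e6 × 1.41e-12 = 39.48e-6 W

39.48 µW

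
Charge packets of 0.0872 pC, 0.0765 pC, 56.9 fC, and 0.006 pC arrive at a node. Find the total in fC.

In fC:
  0.0872 pC = 0.0872e3 fC = 87.2
  0.0765 pC = 0.0765e3 fC = 76.5
  56.9 fC → 56.9
  0.006 pC = 0.006e3 fC = 6
Sum: 87.2 + 76.5 + 56.9 + 6 = 226.6

226.6 fC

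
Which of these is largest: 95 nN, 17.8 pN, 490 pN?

95 nN = 0.000000095 N
17.8 pN = 0.0000000000178 N
490 pN = 0.00000000049 N

95 nN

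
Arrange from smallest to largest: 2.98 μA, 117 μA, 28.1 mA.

2.98 μA < 117 μA < 28.1 mA

2.98 μA = 0.00000298 A
117 μA = 0.000117 A
28.1 mA = 0.0281 A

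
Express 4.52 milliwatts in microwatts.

4520 microwatts

milli = 10⁻³, micro = 10⁻⁶; factor is 10³.
4.52 × 10³ = 4520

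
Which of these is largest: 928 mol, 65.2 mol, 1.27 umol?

928 mol

928 mol = 928 mol
65.2 mol = 65.2 mol
1.27 umol = 0.00000127 mol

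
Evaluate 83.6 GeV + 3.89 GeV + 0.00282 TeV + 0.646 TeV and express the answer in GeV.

In GeV:
  83.6 GeV → 83.6
  3.89 GeV → 3.89
  0.00282 TeV = 0.00282 × 10^3 GeV = 2.82
  0.646 TeV = 0.646 × 10^3 GeV = 646
Sum: 83.6 + 3.89 + 2.82 + 646 = 736.31

736.31 GeV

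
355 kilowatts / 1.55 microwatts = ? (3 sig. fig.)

(355e3) / (1.55e-6) = 229e9

229000000000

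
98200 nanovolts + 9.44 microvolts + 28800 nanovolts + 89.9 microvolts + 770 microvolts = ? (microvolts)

996.34 microvolts

In microvolts:
  98200 nanovolts = 98200 × 10^-3 microvolts = 98.2
  9.44 microvolts → 9.44
  28800 nanovolts = 28800 × 10^-3 microvolts = 28.8
  89.9 microvolts → 89.9
  770 microvolts → 770
Sum: 98.2 + 9.44 + 28.8 + 89.9 + 770 = 996.34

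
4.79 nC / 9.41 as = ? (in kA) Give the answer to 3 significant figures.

(4.79 × 10^-9) / (9.41 × 10^-18) = 0.50903 × 10^9 A

509000 kA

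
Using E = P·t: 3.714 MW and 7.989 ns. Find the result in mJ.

3.714 × 10⁶ × 7.989 × 10⁻⁹ = 29.671146 × 10⁻³ J

29.671146 mJ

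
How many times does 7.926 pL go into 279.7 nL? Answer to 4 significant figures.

35290

(279.7e-9) / (7.926e-12) = 35.289e3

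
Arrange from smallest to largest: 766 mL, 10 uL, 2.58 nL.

2.58 nL < 10 uL < 766 mL

766 mL = 0.766 L
10 uL = 0.00001 L
2.58 nL = 0.00000000258 L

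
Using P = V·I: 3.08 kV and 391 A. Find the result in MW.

3.08 × 10³ × 391 = 1204.28 × 10³ W

1.20428 MW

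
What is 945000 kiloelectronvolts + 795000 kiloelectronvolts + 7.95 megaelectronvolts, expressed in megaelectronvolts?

1747.95 megaelectronvolts

In megaelectronvolts:
  945000 kiloelectronvolts = 945000 × 10⁻³ megaelectronvolts = 945
  795000 kiloelectronvolts = 795000 × 10⁻³ megaelectronvolts = 795
  7.95 megaelectronvolts → 7.95
Sum: 945 + 795 + 7.95 = 1747.95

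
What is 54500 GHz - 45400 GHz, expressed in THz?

In THz:
  54500 GHz = 54500e-3 THz = 54.5
  45400 GHz = 45400e-3 THz = 45.4
Difference: 54.5 - 45.4 = 9.1

9.1 THz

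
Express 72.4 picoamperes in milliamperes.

pico = 1e-12, milli = 1e-3; factor is 1e-9.
72.4 × 1e-9 = 0.0000000724

0.0000000724 milliamperes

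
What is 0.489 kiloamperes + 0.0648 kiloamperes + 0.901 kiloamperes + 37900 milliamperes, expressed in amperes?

1492.7 amperes

In amperes:
  0.489 kiloamperes = 0.489 × 10³ amperes = 489
  0.0648 kiloamperes = 0.0648 × 10³ amperes = 64.8
  0.901 kiloamperes = 0.901 × 10³ amperes = 901
  37900 milliamperes = 37900 × 10⁻³ amperes = 37.9
Sum: 489 + 64.8 + 901 + 37.9 = 1492.7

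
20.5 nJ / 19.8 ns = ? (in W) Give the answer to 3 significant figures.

1.04 W

(20.5 × 10⁻⁹) / (19.8 × 10⁻⁹) = 1.0354 W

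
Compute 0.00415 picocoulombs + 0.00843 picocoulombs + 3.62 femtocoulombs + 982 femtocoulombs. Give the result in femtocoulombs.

In femtocoulombs:
  0.00415 picocoulombs = 0.00415 × 10^3 femtocoulombs = 4.15
  0.00843 picocoulombs = 0.00843 × 10^3 femtocoulombs = 8.43
  3.62 femtocoulombs → 3.62
  982 femtocoulombs → 982
Sum: 4.15 + 8.43 + 3.62 + 982 = 998.2

998.2 femtocoulombs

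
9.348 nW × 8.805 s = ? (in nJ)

9.348 × 10⁻⁹ × 8.805 = 82.30914 × 10⁻⁹ J

82.30914 nJ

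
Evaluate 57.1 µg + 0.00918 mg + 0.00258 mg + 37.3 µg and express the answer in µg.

In µg:
  57.1 µg → 57.1
  0.00918 mg = 0.00918 × 10^3 µg = 9.18
  0.00258 mg = 0.00258 × 10^3 µg = 2.58
  37.3 µg → 37.3
Sum: 57.1 + 9.18 + 2.58 + 37.3 = 106.16

106.16 µg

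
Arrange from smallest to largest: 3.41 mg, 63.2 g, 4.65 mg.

3.41 mg = 0.00341 g
63.2 g = 63.2 g
4.65 mg = 0.00465 g

3.41 mg < 4.65 mg < 63.2 g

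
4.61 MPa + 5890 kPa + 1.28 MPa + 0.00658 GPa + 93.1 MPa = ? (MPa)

In MPa:
  4.61 MPa → 4.61
  5890 kPa = 5890 × 10⁻³ MPa = 5.89
  1.28 MPa → 1.28
  0.00658 GPa = 0.00658 × 10³ MPa = 6.58
  93.1 MPa → 93.1
Sum: 4.61 + 5.89 + 1.28 + 6.58 + 93.1 = 111.46

111.46 MPa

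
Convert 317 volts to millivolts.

(no prefix) = 1e0, milli = 1e-3; factor is 1e3.
317 × 1e3 = 317000

317000 millivolts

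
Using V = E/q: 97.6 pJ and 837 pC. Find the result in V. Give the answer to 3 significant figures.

(97.6 × 10⁻¹²) / (837 × 10⁻¹²) = 0.11661 V

0.117 V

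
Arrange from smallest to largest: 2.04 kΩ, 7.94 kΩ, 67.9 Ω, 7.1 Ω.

7.1 Ω < 67.9 Ω < 2.04 kΩ < 7.94 kΩ

2.04 kΩ = 2040 Ω
7.94 kΩ = 7940 Ω
67.9 Ω = 67.9 Ω
7.1 Ω = 7.1 Ω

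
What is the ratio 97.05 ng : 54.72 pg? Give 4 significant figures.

(97.05 × 10⁻⁹) / (54.72 × 10⁻¹²) = 1.7736 × 10³

1774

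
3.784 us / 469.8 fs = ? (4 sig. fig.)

8054000

(3.784 × 10⁻⁶) / (469.8 × 10⁻¹⁵) = 0.0080545 × 10⁹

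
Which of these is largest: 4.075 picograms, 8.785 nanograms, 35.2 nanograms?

4.075 picograms = 0.000000000004075 grams
8.785 nanograms = 0.000000008785 grams
35.2 nanograms = 0.0000000352 grams

35.2 nanograms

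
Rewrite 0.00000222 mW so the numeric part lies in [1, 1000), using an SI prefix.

= 2.22 × 10^-9 W; 10^-9 is nano.

2.22 nW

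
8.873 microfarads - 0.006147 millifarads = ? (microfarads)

In microfarads:
  8.873 microfarads → 8.873
  0.006147 millifarads = 0.006147e3 microfarads = 6.147
Difference: 8.873 - 6.147 = 2.726

2.726 microfarads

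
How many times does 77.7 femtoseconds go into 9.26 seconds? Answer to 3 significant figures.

(9.26) / (77.7 × 10^-15) = 0.1192 × 10^15

119000000000000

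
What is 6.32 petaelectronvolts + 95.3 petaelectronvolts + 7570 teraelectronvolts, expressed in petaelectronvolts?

109.19 petaelectronvolts

In petaelectronvolts:
  6.32 petaelectronvolts → 6.32
  95.3 petaelectronvolts → 95.3
  7570 teraelectronvolts = 7570 × 10^-3 petaelectronvolts = 7.57
Sum: 6.32 + 95.3 + 7.57 = 109.19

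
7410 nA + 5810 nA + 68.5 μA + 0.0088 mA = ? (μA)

90.52 μA

In μA:
  7410 nA = 7410 × 10⁻³ μA = 7.41
  5810 nA = 5810 × 10⁻³ μA = 5.81
  68.5 μA → 68.5
  0.0088 mA = 0.0088 × 10³ μA = 8.8
Sum: 7.41 + 5.81 + 68.5 + 8.8 = 90.52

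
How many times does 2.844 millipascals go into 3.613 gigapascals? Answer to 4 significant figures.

1270000000000

(3.613 × 10⁹) / (2.844 × 10⁻³) = 1.2704 × 10¹²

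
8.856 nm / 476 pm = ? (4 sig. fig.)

18.61

(8.856 × 10^-9) / (476 × 10^-12) = 0.018605 × 10^3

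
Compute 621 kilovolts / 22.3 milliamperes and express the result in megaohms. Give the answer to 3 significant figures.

(621e3) / (22.3e-3) = 27.848e6 Ω

27.8 megaohms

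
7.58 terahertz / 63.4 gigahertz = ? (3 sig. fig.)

(7.58 × 10¹²) / (63.4 × 10⁹) = 0.1196 × 10³

120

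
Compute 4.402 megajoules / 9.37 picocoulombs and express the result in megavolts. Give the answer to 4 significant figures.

469800000000 megavolts

(4.402 × 10⁶) / (9.37 × 10⁻¹²) = 0.469797 × 10¹⁸ V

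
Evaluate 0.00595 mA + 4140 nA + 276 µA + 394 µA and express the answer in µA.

In µA:
  0.00595 mA = 0.00595 × 10³ µA = 5.95
  4140 nA = 4140 × 10⁻³ µA = 4.14
  276 µA → 276
  394 µA → 394
Sum: 5.95 + 4.14 + 276 + 394 = 680.09

680.09 µA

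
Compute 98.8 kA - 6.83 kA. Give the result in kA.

In kA:
  98.8 kA → 98.8
  6.83 kA → 6.83
Difference: 98.8 - 6.83 = 91.97

91.97 kA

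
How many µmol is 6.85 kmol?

kilo = 1e3, micro = 1e-6; factor is 1e9.
6.85 × 1e9 = 6850000000

6850000000 µmol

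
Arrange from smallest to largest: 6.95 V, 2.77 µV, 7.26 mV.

2.77 µV < 7.26 mV < 6.95 V

6.95 V = 6.95 V
2.77 µV = 0.00000277 V
7.26 mV = 0.00726 V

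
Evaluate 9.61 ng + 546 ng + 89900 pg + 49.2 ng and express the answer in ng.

In ng:
  9.61 ng → 9.61
  546 ng → 546
  89900 pg = 89900e-3 ng = 89.9
  49.2 ng → 49.2
Sum: 9.61 + 546 + 89.9 + 49.2 = 694.71

694.71 ng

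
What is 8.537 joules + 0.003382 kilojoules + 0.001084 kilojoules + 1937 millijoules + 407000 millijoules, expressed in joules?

In joules:
  8.537 joules → 8.537
  0.003382 kilojoules = 0.003382 × 10³ joules = 3.382
  0.001084 kilojoules = 0.001084 × 10³ joules = 1.084
  1937 millijoules = 1937 × 10⁻³ joules = 1.937
  407000 millijoules = 407000 × 10⁻³ joules = 407
Sum: 8.537 + 3.382 + 1.084 + 1.937 + 407 = 421.94

421.94 joules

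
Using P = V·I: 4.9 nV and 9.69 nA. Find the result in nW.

0.000000047481 nW

4.9 × 10^-9 × 9.69 × 10^-9 = 47.481 × 10^-18 W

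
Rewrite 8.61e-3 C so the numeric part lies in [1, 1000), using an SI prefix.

8.61 mC

= 8.61e-3 C; 1e-3 is milli.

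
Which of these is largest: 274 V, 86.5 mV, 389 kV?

274 V = 274 V
86.5 mV = 0.0865 V
389 kV = 389000 V

389 kV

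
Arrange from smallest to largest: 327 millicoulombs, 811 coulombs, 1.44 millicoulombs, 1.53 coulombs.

327 millicoulombs = 0.327 coulombs
811 coulombs = 811 coulombs
1.44 millicoulombs = 0.00144 coulombs
1.53 coulombs = 1.53 coulombs

1.44 millicoulombs < 327 millicoulombs < 1.53 coulombs < 811 coulombs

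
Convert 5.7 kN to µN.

kilo = 10³, micro = 10⁻⁶; factor is 10⁹.
5.7 × 10⁹ = 5700000000

5700000000 µN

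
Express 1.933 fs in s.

0.000000000000001933 s

femto = 1e-15, (no prefix) = 1e0; factor is 1e-15.
1.933 × 1e-15 = 0.000000000000001933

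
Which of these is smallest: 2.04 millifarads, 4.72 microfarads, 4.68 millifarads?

2.04 millifarads = 0.00204 farads
4.72 microfarads = 0.00000472 farads
4.68 millifarads = 0.00468 farads

4.72 microfarads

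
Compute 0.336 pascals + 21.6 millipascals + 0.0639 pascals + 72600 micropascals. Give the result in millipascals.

In millipascals:
  0.336 pascals = 0.336 × 10^3 millipascals = 336
  21.6 millipascals → 21.6
  0.0639 pascals = 0.0639 × 10^3 millipascals = 63.9
  72600 micropascals = 72600 × 10^-3 millipascals = 72.6
Sum: 336 + 21.6 + 63.9 + 72.6 = 494.1

494.1 millipascals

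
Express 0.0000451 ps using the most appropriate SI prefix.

45.1 as

= 45.1e-18 s; 1e-18 is atto.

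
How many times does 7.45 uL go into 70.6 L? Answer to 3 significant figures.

(70.6) / (7.45 × 10^-6) = 9.477 × 10^6

9480000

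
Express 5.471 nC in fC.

5471000 fC

nano = 10⁻⁹, femto = 10⁻¹⁵; factor is 10⁶.
5.471 × 10⁶ = 5471000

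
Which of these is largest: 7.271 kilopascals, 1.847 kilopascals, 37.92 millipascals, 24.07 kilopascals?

24.07 kilopascals

7.271 kilopascals = 7271 pascals
1.847 kilopascals = 1847 pascals
37.92 millipascals = 0.03792 pascals
24.07 kilopascals = 24070 pascals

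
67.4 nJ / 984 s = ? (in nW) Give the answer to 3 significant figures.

0.0685 nW

(67.4 × 10⁻⁹) / (984) = 0.068496 × 10⁻⁹ W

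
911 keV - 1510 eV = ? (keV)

909.49 keV

In keV:
  911 keV → 911
  1510 eV = 1510 × 10⁻³ keV = 1.51
Difference: 911 - 1.51 = 909.49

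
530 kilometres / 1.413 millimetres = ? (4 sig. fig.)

375100000

(530 × 10³) / (1.413 × 10⁻³) = 375.09 × 10⁶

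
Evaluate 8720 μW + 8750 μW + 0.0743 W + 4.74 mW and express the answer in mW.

96.51 mW

In mW:
  8720 μW = 8720e-3 mW = 8.72
  8750 μW = 8750e-3 mW = 8.75
  0.0743 W = 0.0743e3 mW = 74.3
  4.74 mW → 4.74
Sum: 8.72 + 8.75 + 74.3 + 4.74 = 96.51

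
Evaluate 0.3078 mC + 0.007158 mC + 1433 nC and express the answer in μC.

316.391 μC

In μC:
  0.3078 mC = 0.3078 × 10^3 μC = 307.8
  0.007158 mC = 0.007158 × 10^3 μC = 7.158
  1433 nC = 1433 × 10^-3 μC = 1.433
Sum: 307.8 + 7.158 + 1.433 = 316.391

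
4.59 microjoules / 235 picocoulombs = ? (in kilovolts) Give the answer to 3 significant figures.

19.5 kilovolts

(4.59 × 10^-6) / (235 × 10^-12) = 0.019532 × 10^6 V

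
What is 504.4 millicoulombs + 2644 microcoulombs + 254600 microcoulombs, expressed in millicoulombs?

In millicoulombs:
  504.4 millicoulombs → 504.4
  2644 microcoulombs = 2644 × 10⁻³ millicoulombs = 2.644
  254600 microcoulombs = 254600 × 10⁻³ millicoulombs = 254.6
Sum: 504.4 + 2.644 + 254.6 = 761.644

761.644 millicoulombs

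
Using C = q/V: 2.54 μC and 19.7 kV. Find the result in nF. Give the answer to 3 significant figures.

0.129 nF

(2.54 × 10⁻⁶) / (19.7 × 10³) = 0.12893 × 10⁻⁹ F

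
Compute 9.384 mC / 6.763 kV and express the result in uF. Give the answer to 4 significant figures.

(9.384 × 10^-3) / (6.763 × 10^3) = 1.38755 × 10^-6 F

1.388 uF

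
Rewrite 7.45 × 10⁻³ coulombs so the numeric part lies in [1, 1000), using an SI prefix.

= 7.45 × 10⁻³ coulombs; 10⁻³ is milli.

7.45 millicoulombs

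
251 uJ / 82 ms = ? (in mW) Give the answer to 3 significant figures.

3.06 mW

(251 × 10^-6) / (82 × 10^-3) = 3.061 × 10^-3 W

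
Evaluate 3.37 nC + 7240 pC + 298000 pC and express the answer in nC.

308.61 nC

In nC:
  3.37 nC → 3.37
  7240 pC = 7240e-3 nC = 7.24
  298000 pC = 298000e-3 nC = 298
Sum: 3.37 + 7.24 + 298 = 308.61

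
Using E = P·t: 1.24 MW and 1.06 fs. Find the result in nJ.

1.24e6 × 1.06e-15 = 1.3144e-9 J

1.3144 nJ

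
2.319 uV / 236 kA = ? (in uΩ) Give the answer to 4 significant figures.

(2.319 × 10^-6) / (236 × 10^3) = 0.00982627 × 10^-9 Ω

0.000009826 uΩ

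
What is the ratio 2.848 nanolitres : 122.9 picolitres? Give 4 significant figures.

23.17

(2.848 × 10^-9) / (122.9 × 10^-12) = 0.023173 × 10^3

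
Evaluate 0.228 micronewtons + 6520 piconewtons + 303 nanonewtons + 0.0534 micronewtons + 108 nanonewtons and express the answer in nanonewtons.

698.92 nanonewtons

In nanonewtons:
  0.228 micronewtons = 0.228e3 nanonewtons = 228
  6520 piconewtons = 6520e-3 nanonewtons = 6.52
  303 nanonewtons → 303
  0.0534 micronewtons = 0.0534e3 nanonewtons = 53.4
  108 nanonewtons → 108
Sum: 228 + 6.52 + 303 + 53.4 + 108 = 698.92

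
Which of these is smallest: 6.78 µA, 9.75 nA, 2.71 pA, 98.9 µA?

6.78 µA = 0.00000678 A
9.75 nA = 0.00000000975 A
2.71 pA = 0.00000000000271 A
98.9 µA = 0.0000989 A

2.71 pA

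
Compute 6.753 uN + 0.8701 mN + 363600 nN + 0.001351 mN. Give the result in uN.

In uN:
  6.753 uN → 6.753
  0.8701 mN = 0.8701 × 10^3 uN = 870.1
  363600 nN = 363600 × 10^-3 uN = 363.6
  0.001351 mN = 0.001351 × 10^3 uN = 1.351
Sum: 6.753 + 870.1 + 363.6 + 1.351 = 1241.804

1241.804 uN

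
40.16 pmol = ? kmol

0.00000000000004016 kmol

pico = 10⁻¹², kilo = 10³; factor is 10⁻¹⁵.
40.16 × 10⁻¹⁵ = 0.00000000000004016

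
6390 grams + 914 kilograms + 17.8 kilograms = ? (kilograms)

938.19 kilograms

In kilograms:
  6390 grams = 6390e-3 kilograms = 6.39
  914 kilograms → 914
  17.8 kilograms → 17.8
Sum: 6.39 + 914 + 17.8 = 938.19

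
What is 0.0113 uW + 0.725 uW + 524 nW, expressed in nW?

In nW:
  0.0113 uW = 0.0113 × 10³ nW = 11.3
  0.725 uW = 0.725 × 10³ nW = 725
  524 nW → 524
Sum: 11.3 + 725 + 524 = 1260.3

1260.3 nW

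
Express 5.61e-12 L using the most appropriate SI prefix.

= 5.61e-12 L; 1e-12 is pico.

5.61 pL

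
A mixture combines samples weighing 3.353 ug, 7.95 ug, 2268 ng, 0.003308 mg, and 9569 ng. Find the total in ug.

In ug:
  3.353 ug → 3.353
  7.95 ug → 7.95
  2268 ng = 2268 × 10^-3 ug = 2.268
  0.003308 mg = 0.003308 × 10^3 ug = 3.308
  9569 ng = 9569 × 10^-3 ug = 9.569
Sum: 3.353 + 7.95 + 2.268 + 3.308 + 9.569 = 26.448

26.448 ug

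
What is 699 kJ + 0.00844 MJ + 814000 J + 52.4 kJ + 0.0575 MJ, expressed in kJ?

1631.34 kJ

In kJ:
  699 kJ → 699
  0.00844 MJ = 0.00844 × 10^3 kJ = 8.44
  814000 J = 814000 × 10^-3 kJ = 814
  52.4 kJ → 52.4
  0.0575 MJ = 0.0575 × 10^3 kJ = 57.5
Sum: 699 + 8.44 + 814 + 52.4 + 57.5 = 1631.34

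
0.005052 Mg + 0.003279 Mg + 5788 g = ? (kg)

14.119 kg

In kg:
  0.005052 Mg = 0.005052 × 10³ kg = 5.052
  0.003279 Mg = 0.003279 × 10³ kg = 3.279
  5788 g = 5788 × 10⁻³ kg = 5.788
Sum: 5.052 + 3.279 + 5.788 = 14.119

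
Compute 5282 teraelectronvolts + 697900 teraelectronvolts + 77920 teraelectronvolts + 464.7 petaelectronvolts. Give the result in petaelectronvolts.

1245.802 petaelectronvolts

In petaelectronvolts:
  5282 teraelectronvolts = 5282 × 10^-3 petaelectronvolts = 5.282
  697900 teraelectronvolts = 697900 × 10^-3 petaelectronvolts = 697.9
  77920 teraelectronvolts = 77920 × 10^-3 petaelectronvolts = 77.92
  464.7 petaelectronvolts → 464.7
Sum: 5.282 + 697.9 + 77.92 + 464.7 = 1245.802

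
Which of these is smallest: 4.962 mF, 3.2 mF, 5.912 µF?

5.912 µF

4.962 mF = 0.004962 F
3.2 mF = 0.0032 F
5.912 µF = 0.000005912 F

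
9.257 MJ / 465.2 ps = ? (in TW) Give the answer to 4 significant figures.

19900 TW

(9.257e6) / (465.2e-12) = 0.019899e18 W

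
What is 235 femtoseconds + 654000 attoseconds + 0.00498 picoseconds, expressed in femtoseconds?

893.98 femtoseconds

In femtoseconds:
  235 femtoseconds → 235
  654000 attoseconds = 654000 × 10^-3 femtoseconds = 654
  0.00498 picoseconds = 0.00498 × 10^3 femtoseconds = 4.98
Sum: 235 + 654 + 4.98 = 893.98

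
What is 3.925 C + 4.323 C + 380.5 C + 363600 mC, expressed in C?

752.348 C

In C:
  3.925 C → 3.925
  4.323 C → 4.323
  380.5 C → 380.5
  363600 mC = 363600 × 10^-3 C = 363.6
Sum: 3.925 + 4.323 + 380.5 + 363.6 = 752.348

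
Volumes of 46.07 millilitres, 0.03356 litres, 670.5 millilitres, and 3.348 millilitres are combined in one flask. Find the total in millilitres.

In millilitres:
  46.07 millilitres → 46.07
  0.03356 litres = 0.03356 × 10^3 millilitres = 33.56
  670.5 millilitres → 670.5
  3.348 millilitres → 3.348
Sum: 46.07 + 33.56 + 670.5 + 3.348 = 753.478

753.478 millilitres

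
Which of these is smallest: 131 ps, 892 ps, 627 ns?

131 ps = 0.000000000131 s
892 ps = 0.000000000892 s
627 ns = 0.000000627 s

131 ps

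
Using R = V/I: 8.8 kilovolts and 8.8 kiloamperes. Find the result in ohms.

1 ohm

(8.8e3) / (8.8e3) = 1 Ω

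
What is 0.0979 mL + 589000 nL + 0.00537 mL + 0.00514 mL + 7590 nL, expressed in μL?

705 μL

In μL:
  0.0979 mL = 0.0979e3 μL = 97.9
  589000 nL = 589000e-3 μL = 589
  0.00537 mL = 0.00537e3 μL = 5.37
  0.00514 mL = 0.00514e3 μL = 5.14
  7590 nL = 7590e-3 μL = 7.59
Sum: 97.9 + 589 + 5.37 + 5.14 + 7.59 = 705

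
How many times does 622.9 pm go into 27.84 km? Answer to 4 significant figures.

(27.84e3) / (622.9e-12) = 0.044694e15

44690000000000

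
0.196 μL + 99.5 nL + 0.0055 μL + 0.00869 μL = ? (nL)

309.69 nL

In nL:
  0.196 μL = 0.196 × 10³ nL = 196
  99.5 nL → 99.5
  0.0055 μL = 0.0055 × 10³ nL = 5.5
  0.00869 μL = 0.00869 × 10³ nL = 8.69
Sum: 196 + 99.5 + 5.5 + 8.69 = 309.69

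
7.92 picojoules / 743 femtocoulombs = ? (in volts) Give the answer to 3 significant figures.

10.7 volts

(7.92e-12) / (743e-15) = 0.010659e3 V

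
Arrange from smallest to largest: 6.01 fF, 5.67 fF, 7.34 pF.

5.67 fF < 6.01 fF < 7.34 pF

6.01 fF = 0.00000000000000601 F
5.67 fF = 0.00000000000000567 F
7.34 pF = 0.00000000000734 F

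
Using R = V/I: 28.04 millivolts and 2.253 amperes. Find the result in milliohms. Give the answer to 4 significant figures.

12.45 milliohms

(28.04 × 10⁻³) / (2.253) = 12.4456 × 10⁻³ Ω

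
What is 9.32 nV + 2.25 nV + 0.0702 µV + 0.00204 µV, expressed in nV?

83.81 nV

In nV:
  9.32 nV → 9.32
  2.25 nV → 2.25
  0.0702 µV = 0.0702 × 10^3 nV = 70.2
  0.00204 µV = 0.00204 × 10^3 nV = 2.04
Sum: 9.32 + 2.25 + 70.2 + 2.04 = 83.81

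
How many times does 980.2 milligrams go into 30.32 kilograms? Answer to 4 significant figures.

(30.32 × 10³) / (980.2 × 10⁻³) = 0.030932 × 10⁶

30930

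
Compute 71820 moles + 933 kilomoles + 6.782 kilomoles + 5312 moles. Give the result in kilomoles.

In kilomoles:
  71820 moles = 71820 × 10⁻³ kilomoles = 71.82
  933 kilomoles → 933
  6.782 kilomoles → 6.782
  5312 moles = 5312 × 10⁻³ kilomoles = 5.312
Sum: 71.82 + 933 + 6.782 + 5.312 = 1016.914

1016.914 kilomoles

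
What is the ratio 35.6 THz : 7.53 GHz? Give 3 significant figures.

(35.6 × 10^12) / (7.53 × 10^9) = 4.728 × 10^3

4730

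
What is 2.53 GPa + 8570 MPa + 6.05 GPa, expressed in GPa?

17.15 GPa

In GPa:
  2.53 GPa → 2.53
  8570 MPa = 8570 × 10⁻³ GPa = 8.57
  6.05 GPa → 6.05
Sum: 2.53 + 8.57 + 6.05 = 17.15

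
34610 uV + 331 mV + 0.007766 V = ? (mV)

373.376 mV

In mV:
  34610 uV = 34610 × 10⁻³ mV = 34.61
  331 mV → 331
  0.007766 V = 0.007766 × 10³ mV = 7.766
Sum: 34.61 + 331 + 7.766 = 373.376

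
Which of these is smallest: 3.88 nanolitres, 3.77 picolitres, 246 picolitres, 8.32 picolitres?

3.77 picolitres

3.88 nanolitres = 0.00000000388 litres
3.77 picolitres = 0.00000000000377 litres
246 picolitres = 0.000000000246 litres
8.32 picolitres = 0.00000000000832 litres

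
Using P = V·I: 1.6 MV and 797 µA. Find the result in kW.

1.2752 kW

1.6 × 10^6 × 797 × 10^-6 = 1275.2 W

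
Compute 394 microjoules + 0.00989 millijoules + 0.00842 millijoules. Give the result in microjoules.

412.31 microjoules

In microjoules:
  394 microjoules → 394
  0.00989 millijoules = 0.00989 × 10³ microjoules = 9.89
  0.00842 millijoules = 0.00842 × 10³ microjoules = 8.42
Sum: 394 + 9.89 + 8.42 = 412.31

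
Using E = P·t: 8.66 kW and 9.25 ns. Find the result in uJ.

80.105 uJ

8.66 × 10³ × 9.25 × 10⁻⁹ = 80.105 × 10⁻⁶ J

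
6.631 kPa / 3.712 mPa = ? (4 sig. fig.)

1786000

(6.631 × 10^3) / (3.712 × 10^-3) = 1.7864 × 10^6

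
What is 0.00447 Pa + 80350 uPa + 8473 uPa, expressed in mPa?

In mPa:
  0.00447 Pa = 0.00447 × 10^3 mPa = 4.47
  80350 uPa = 80350 × 10^-3 mPa = 80.35
  8473 uPa = 8473 × 10^-3 mPa = 8.473
Sum: 4.47 + 80.35 + 8.473 = 93.293

93.293 mPa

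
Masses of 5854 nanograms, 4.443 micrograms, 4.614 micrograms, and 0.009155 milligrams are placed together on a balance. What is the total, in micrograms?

24.066 micrograms

In micrograms:
  5854 nanograms = 5854e-3 micrograms = 5.854
  4.443 micrograms → 4.443
  4.614 micrograms → 4.614
  0.009155 milligrams = 0.009155e3 micrograms = 9.155
Sum: 5.854 + 4.443 + 4.614 + 9.155 = 24.066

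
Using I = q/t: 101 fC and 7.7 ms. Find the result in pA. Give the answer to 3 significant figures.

(101e-15) / (7.7e-3) = 13.117e-12 A

13.1 pA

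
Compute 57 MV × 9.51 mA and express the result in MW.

57 × 10⁶ × 9.51 × 10⁻³ = 542.07 × 10³ W

0.54207 MW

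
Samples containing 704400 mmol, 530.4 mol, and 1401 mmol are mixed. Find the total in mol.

1236.201 mol

In mol:
  704400 mmol = 704400 × 10⁻³ mol = 704.4
  530.4 mol → 530.4
  1401 mmol = 1401 × 10⁻³ mol = 1.401
Sum: 704.4 + 530.4 + 1.401 = 1236.201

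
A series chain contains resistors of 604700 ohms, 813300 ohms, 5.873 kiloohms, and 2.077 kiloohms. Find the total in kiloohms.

1425.95 kiloohms

In kiloohms:
  604700 ohms = 604700e-3 kiloohms = 604.7
  813300 ohms = 813300e-3 kiloohms = 813.3
  5.873 kiloohms → 5.873
  2.077 kiloohms → 2.077
Sum: 604.7 + 813.3 + 5.873 + 2.077 = 1425.95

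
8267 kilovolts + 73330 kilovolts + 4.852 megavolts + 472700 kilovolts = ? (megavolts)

559.149 megavolts

In megavolts:
  8267 kilovolts = 8267 × 10^-3 megavolts = 8.267
  73330 kilovolts = 73330 × 10^-3 megavolts = 73.33
  4.852 megavolts → 4.852
  472700 kilovolts = 472700 × 10^-3 megavolts = 472.7
Sum: 8.267 + 73.33 + 4.852 + 472.7 = 559.149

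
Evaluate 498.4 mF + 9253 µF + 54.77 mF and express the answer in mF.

In mF:
  498.4 mF → 498.4
  9253 µF = 9253e-3 mF = 9.253
  54.77 mF → 54.77
Sum: 498.4 + 9.253 + 54.77 = 562.423

562.423 mF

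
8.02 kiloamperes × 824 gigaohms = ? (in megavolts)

8.02 × 10^3 × 824 × 10^9 = 6608.48 × 10^12 V

6608480000 megavolts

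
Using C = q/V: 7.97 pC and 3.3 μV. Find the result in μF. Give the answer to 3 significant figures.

2.42 μF

(7.97 × 10⁻¹²) / (3.3 × 10⁻⁶) = 2.4152 × 10⁻⁶ F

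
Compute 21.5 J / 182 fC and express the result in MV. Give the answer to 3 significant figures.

(21.5) / (182 × 10⁻¹⁵) = 0.11813 × 10¹⁵ V

118000000 MV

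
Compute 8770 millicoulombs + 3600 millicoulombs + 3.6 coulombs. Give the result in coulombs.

In coulombs:
  8770 millicoulombs = 8770 × 10^-3 coulombs = 8.77
  3600 millicoulombs = 3600 × 10^-3 coulombs = 3.6
  3.6 coulombs → 3.6
Sum: 8.77 + 3.6 + 3.6 = 15.97

15.97 coulombs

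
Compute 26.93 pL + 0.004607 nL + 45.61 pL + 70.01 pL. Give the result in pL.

147.157 pL

In pL:
  26.93 pL → 26.93
  0.004607 nL = 0.004607 × 10³ pL = 4.607
  45.61 pL → 45.61
  70.01 pL → 70.01
Sum: 26.93 + 4.607 + 45.61 + 70.01 = 147.157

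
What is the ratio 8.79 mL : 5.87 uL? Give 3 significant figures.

(8.79 × 10^-3) / (5.87 × 10^-6) = 1.497 × 10^3

1500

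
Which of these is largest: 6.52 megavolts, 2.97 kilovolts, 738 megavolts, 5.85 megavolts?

6.52 megavolts = 6520000 volts
2.97 kilovolts = 2970 volts
738 megavolts = 738000000 volts
5.85 megavolts = 5850000 volts

738 megavolts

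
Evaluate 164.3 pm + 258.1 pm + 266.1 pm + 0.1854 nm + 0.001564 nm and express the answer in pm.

875.464 pm

In pm:
  164.3 pm → 164.3
  258.1 pm → 258.1
  266.1 pm → 266.1
  0.1854 nm = 0.1854e3 pm = 185.4
  0.001564 nm = 0.001564e3 pm = 1.564
Sum: 164.3 + 258.1 + 266.1 + 185.4 + 1.564 = 875.464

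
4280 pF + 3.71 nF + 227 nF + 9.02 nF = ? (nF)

244.01 nF

In nF:
  4280 pF = 4280 × 10⁻³ nF = 4.28
  3.71 nF → 3.71
  227 nF → 227
  9.02 nF → 9.02
Sum: 4.28 + 3.71 + 227 + 9.02 = 244.01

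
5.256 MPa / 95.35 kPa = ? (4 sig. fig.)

55.12

(5.256 × 10^6) / (95.35 × 10^3) = 0.055123 × 10^3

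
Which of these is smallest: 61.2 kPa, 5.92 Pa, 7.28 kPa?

61.2 kPa = 61200 Pa
5.92 Pa = 5.92 Pa
7.28 kPa = 7280 Pa

5.92 Pa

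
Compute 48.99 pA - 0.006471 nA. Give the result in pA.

In pA:
  48.99 pA → 48.99
  0.006471 nA = 0.006471 × 10^3 pA = 6.471
Difference: 48.99 - 6.471 = 42.519

42.519 pA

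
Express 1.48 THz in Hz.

tera = 10^12, (no prefix) = 10^0; factor is 10^12.
1.48 × 10^12 = 1480000000000

1480000000000 Hz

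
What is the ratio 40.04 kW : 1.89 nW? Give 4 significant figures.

(40.04 × 10^3) / (1.89 × 10^-9) = 21.185 × 10^12

21190000000000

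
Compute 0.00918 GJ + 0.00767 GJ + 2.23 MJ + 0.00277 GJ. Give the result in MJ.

21.85 MJ

In MJ:
  0.00918 GJ = 0.00918 × 10³ MJ = 9.18
  0.00767 GJ = 0.00767 × 10³ MJ = 7.67
  2.23 MJ → 2.23
  0.00277 GJ = 0.00277 × 10³ MJ = 2.77
Sum: 9.18 + 7.67 + 2.23 + 2.77 = 21.85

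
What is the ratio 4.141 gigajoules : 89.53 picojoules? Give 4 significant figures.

46250000000000000000

(4.141 × 10^9) / (89.53 × 10^-12) = 0.046253 × 10^21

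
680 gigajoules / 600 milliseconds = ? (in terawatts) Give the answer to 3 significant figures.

(680 × 10⁹) / (600 × 10⁻³) = 1.1333 × 10¹² W

1.13 terawatts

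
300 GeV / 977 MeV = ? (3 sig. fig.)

307

(300e9) / (977e6) = 0.3071e3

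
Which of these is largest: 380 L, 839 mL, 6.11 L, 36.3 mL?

380 L = 380 L
839 mL = 0.839 L
6.11 L = 6.11 L
36.3 mL = 0.0363 L

380 L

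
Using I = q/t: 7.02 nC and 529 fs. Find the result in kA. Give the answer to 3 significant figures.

13.3 kA

(7.02e-9) / (529e-15) = 0.01327e6 A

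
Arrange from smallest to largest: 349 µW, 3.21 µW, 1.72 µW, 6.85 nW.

349 µW = 0.000349 W
3.21 µW = 0.00000321 W
1.72 µW = 0.00000172 W
6.85 nW = 0.00000000685 W

6.85 nW < 1.72 µW < 3.21 µW < 349 µW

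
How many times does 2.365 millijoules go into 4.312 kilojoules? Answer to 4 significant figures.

(4.312 × 10^3) / (2.365 × 10^-3) = 1.8233 × 10^6

1823000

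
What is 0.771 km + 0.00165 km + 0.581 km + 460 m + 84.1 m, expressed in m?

1897.75 m

In m:
  0.771 km = 0.771 × 10³ m = 771
  0.00165 km = 0.00165 × 10³ m = 1.65
  0.581 km = 0.581 × 10³ m = 581
  460 m → 460
  84.1 m → 84.1
Sum: 771 + 1.65 + 581 + 460 + 84.1 = 1897.75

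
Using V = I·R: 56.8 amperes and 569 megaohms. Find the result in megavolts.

56.8 × 569 × 10^6 = 32319.2 × 10^6 V

32319.2 megavolts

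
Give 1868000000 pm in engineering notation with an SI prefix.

1.868 mm

= 1.868e-3 m; 1e-3 is milli.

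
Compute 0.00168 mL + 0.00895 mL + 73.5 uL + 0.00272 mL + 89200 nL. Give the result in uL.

In uL:
  0.00168 mL = 0.00168e3 uL = 1.68
  0.00895 mL = 0.00895e3 uL = 8.95
  73.5 uL → 73.5
  0.00272 mL = 0.00272e3 uL = 2.72
  89200 nL = 89200e-3 uL = 89.2
Sum: 1.68 + 8.95 + 73.5 + 2.72 + 89.2 = 176.05

176.05 uL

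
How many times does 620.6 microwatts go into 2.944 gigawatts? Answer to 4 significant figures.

(2.944e9) / (620.6e-6) = 0.0047438e15

4744000000000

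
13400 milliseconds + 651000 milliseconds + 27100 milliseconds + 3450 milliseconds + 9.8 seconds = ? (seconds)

In seconds:
  13400 milliseconds = 13400 × 10⁻³ seconds = 13.4
  651000 milliseconds = 651000 × 10⁻³ seconds = 651
  27100 milliseconds = 27100 × 10⁻³ seconds = 27.1
  3450 milliseconds = 3450 × 10⁻³ seconds = 3.45
  9.8 seconds → 9.8
Sum: 13.4 + 651 + 27.1 + 3.45 + 9.8 = 704.75

704.75 seconds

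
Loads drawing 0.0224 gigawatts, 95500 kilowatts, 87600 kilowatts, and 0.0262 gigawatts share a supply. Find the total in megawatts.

In megawatts:
  0.0224 gigawatts = 0.0224 × 10³ megawatts = 22.4
  95500 kilowatts = 95500 × 10⁻³ megawatts = 95.5
  87600 kilowatts = 87600 × 10⁻³ megawatts = 87.6
  0.0262 gigawatts = 0.0262 × 10³ megawatts = 26.2
Sum: 22.4 + 95.5 + 87.6 + 26.2 = 231.7

231.7 megawatts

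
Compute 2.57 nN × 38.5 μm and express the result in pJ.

2.57 × 10^-9 × 38.5 × 10^-6 = 98.945 × 10^-15 J

0.098945 pJ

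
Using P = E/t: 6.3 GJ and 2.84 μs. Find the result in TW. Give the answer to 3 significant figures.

(6.3e9) / (2.84e-6) = 2.2183e15 W

2220 TW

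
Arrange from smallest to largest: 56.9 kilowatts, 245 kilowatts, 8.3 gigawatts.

56.9 kilowatts = 56900 watts
245 kilowatts = 245000 watts
8.3 gigawatts = 8300000000 watts

56.9 kilowatts < 245 kilowatts < 8.3 gigawatts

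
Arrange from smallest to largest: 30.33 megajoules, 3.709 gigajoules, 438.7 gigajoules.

30.33 megajoules < 3.709 gigajoules < 438.7 gigajoules

30.33 megajoules = 30330000 joules
3.709 gigajoules = 3709000000 joules
438.7 gigajoules = 438700000000 joules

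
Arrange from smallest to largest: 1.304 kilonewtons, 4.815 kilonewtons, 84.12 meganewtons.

1.304 kilonewtons < 4.815 kilonewtons < 84.12 meganewtons

1.304 kilonewtons = 1304 newtons
4.815 kilonewtons = 4815 newtons
84.12 meganewtons = 84120000 newtons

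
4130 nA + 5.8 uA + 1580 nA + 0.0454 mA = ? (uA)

56.91 uA

In uA:
  4130 nA = 4130 × 10⁻³ uA = 4.13
  5.8 uA → 5.8
  1580 nA = 1580 × 10⁻³ uA = 1.58
  0.0454 mA = 0.0454 × 10³ uA = 45.4
Sum: 4.13 + 5.8 + 1.58 + 45.4 = 56.91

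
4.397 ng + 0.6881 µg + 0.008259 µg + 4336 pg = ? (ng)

705.092 ng

In ng:
  4.397 ng → 4.397
  0.6881 µg = 0.6881 × 10³ ng = 688.1
  0.008259 µg = 0.008259 × 10³ ng = 8.259
  4336 pg = 4336 × 10⁻³ ng = 4.336
Sum: 4.397 + 688.1 + 8.259 + 4.336 = 705.092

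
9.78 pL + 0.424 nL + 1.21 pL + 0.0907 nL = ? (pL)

525.69 pL

In pL:
  9.78 pL → 9.78
  0.424 nL = 0.424e3 pL = 424
  1.21 pL → 1.21
  0.0907 nL = 0.0907e3 pL = 90.7
Sum: 9.78 + 424 + 1.21 + 90.7 = 525.69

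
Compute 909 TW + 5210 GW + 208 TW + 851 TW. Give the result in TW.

1973.21 TW

In TW:
  909 TW → 909
  5210 GW = 5210e-3 TW = 5.21
  208 TW → 208
  851 TW → 851
Sum: 909 + 5.21 + 208 + 851 = 1973.21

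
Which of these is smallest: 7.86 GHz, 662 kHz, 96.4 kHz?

96.4 kHz

7.86 GHz = 7860000000 Hz
662 kHz = 662000 Hz
96.4 kHz = 96400 Hz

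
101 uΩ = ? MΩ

micro = 10^-6, mega = 10^6; factor is 10^-12.
101 × 10^-12 = 0.000000000101

0.000000000101 MΩ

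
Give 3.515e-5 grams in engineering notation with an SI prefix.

= 35.15e-6 grams; 1e-6 is micro.

35.15 micrograms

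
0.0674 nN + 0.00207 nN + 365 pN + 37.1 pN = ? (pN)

In pN:
  0.0674 nN = 0.0674 × 10^3 pN = 67.4
  0.00207 nN = 0.00207 × 10^3 pN = 2.07
  365 pN → 365
  37.1 pN → 37.1
Sum: 67.4 + 2.07 + 365 + 37.1 = 471.57

471.57 pN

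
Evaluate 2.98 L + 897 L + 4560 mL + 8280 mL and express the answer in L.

In L:
  2.98 L → 2.98
  897 L → 897
  4560 mL = 4560 × 10^-3 L = 4.56
  8280 mL = 8280 × 10^-3 L = 8.28
Sum: 2.98 + 897 + 4.56 + 8.28 = 912.82

912.82 L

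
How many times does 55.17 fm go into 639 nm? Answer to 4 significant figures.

(639 × 10^-9) / (55.17 × 10^-15) = 11.582 × 10^6

11580000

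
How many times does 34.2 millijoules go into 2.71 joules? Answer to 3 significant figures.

79.2

(2.71) / (34.2 × 10^-3) = 0.07924 × 10^3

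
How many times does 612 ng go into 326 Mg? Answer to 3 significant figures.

533000000000000

(326e6) / (612e-9) = 0.5327e15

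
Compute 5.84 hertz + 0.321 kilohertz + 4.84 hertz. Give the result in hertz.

331.68 hertz

In hertz:
  5.84 hertz → 5.84
  0.321 kilohertz = 0.321 × 10³ hertz = 321
  4.84 hertz → 4.84
Sum: 5.84 + 321 + 4.84 = 331.68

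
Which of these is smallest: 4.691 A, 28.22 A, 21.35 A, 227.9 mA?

227.9 mA

4.691 A = 4.691 A
28.22 A = 28.22 A
21.35 A = 21.35 A
227.9 mA = 0.2279 A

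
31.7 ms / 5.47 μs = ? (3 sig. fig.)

5800

(31.7 × 10^-3) / (5.47 × 10^-6) = 5.795 × 10^3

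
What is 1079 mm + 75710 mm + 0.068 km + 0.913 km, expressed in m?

1057.789 m

In m:
  1079 mm = 1079 × 10^-3 m = 1.079
  75710 mm = 75710 × 10^-3 m = 75.71
  0.068 km = 0.068 × 10^3 m = 68
  0.913 km = 0.913 × 10^3 m = 913
Sum: 1.079 + 75.71 + 68 + 913 = 1057.789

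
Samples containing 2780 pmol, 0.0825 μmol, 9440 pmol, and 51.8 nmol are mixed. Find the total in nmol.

In nmol:
  2780 pmol = 2780 × 10^-3 nmol = 2.78
  0.0825 μmol = 0.0825 × 10^3 nmol = 82.5
  9440 pmol = 9440 × 10^-3 nmol = 9.44
  51.8 nmol → 51.8
Sum: 2.78 + 82.5 + 9.44 + 51.8 = 146.52

146.52 nmol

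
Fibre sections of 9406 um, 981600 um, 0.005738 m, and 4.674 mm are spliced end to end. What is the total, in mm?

1001.418 mm

In mm:
  9406 um = 9406e-3 mm = 9.406
  981600 um = 981600e-3 mm = 981.6
  0.005738 m = 0.005738e3 mm = 5.738
  4.674 mm → 4.674
Sum: 9.406 + 981.6 + 5.738 + 4.674 = 1001.418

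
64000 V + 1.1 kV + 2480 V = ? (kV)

In kV:
  64000 V = 64000e-3 kV = 64
  1.1 kV → 1.1
  2480 V = 2480e-3 kV = 2.48
Sum: 64 + 1.1 + 2.48 = 67.58

67.58 kV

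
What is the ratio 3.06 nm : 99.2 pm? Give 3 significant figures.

30.8

(3.06 × 10^-9) / (99.2 × 10^-12) = 0.03085 × 10^3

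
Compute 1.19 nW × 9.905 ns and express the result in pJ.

0.00001178695 pJ

1.19 × 10⁻⁹ × 9.905 × 10⁻⁹ = 11.78695 × 10⁻¹⁸ J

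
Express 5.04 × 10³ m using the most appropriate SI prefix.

5.04 km

= 5.04 × 10³ m; 10³ is kilo.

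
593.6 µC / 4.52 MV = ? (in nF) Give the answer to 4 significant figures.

(593.6 × 10⁻⁶) / (4.52 × 10⁶) = 131.327 × 10⁻¹² F

0.1313 nF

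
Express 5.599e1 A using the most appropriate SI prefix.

55.99 A

= 55.99 A; mantissa already in [1, 1000).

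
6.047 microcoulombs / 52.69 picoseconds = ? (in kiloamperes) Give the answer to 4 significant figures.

(6.047 × 10⁻⁶) / (52.69 × 10⁻¹²) = 0.114766 × 10⁶ A

114.8 kiloamperes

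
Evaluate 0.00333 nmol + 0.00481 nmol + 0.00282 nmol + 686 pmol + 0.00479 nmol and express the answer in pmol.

In pmol:
  0.00333 nmol = 0.00333e3 pmol = 3.33
  0.00481 nmol = 0.00481e3 pmol = 4.81
  0.00282 nmol = 0.00282e3 pmol = 2.82
  686 pmol → 686
  0.00479 nmol = 0.00479e3 pmol = 4.79
Sum: 3.33 + 4.81 + 2.82 + 686 + 4.79 = 701.75

701.75 pmol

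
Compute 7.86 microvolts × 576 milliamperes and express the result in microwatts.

7.86 × 10^-6 × 576 × 10^-3 = 4527.36 × 10^-9 W

4.52736 microwatts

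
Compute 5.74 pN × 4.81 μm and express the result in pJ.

5.74 × 10^-12 × 4.81 × 10^-6 = 27.6094 × 10^-18 J

0.0000276094 pJ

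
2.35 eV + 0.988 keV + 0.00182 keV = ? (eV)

992.17 eV

In eV:
  2.35 eV → 2.35
  0.988 keV = 0.988 × 10^3 eV = 988
  0.00182 keV = 0.00182 × 10^3 eV = 1.82
Sum: 2.35 + 988 + 1.82 = 992.17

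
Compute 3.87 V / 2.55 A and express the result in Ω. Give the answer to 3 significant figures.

(3.87) / (2.55) = 1.5176 Ω

1.52 Ω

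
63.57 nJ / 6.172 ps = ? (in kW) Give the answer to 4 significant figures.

10.30 kW

(63.57 × 10^-9) / (6.172 × 10^-12) = 10.2997 × 10^3 W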